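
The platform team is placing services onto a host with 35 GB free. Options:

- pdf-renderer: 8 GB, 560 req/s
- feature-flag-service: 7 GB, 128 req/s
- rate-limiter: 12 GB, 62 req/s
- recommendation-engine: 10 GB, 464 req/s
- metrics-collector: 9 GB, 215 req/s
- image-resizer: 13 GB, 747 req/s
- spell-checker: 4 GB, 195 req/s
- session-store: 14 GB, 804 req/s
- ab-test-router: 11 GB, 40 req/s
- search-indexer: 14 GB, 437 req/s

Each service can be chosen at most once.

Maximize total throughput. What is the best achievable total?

2111

The ratio ordering already packs tightly: pdf-renderer + image-resizer + session-store, 35 GB, 2111.
Next best is pdf-renderer + recommendation-engine + image-resizer + spell-checker at 1966 (35 GB) — short by 145.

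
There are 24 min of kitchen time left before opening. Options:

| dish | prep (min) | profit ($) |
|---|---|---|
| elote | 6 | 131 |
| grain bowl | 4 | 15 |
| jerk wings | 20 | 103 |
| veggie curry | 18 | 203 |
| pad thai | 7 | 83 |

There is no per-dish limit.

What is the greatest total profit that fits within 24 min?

4×elote uses 24 of the 24 min and totals 524.
No other feasible combination exceeds 524.

524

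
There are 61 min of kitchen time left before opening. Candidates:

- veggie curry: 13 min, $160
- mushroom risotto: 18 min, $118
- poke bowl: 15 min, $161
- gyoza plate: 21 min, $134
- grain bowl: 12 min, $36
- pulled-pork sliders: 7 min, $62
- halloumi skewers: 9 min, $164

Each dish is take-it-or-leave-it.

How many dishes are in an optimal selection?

4

Optimal total is 619.
For example veggie curry + poke bowl + gyoza plate + halloumi skewers achieves it, using 58 min.
Any selection reaching 619 contains exactly 4 dishes.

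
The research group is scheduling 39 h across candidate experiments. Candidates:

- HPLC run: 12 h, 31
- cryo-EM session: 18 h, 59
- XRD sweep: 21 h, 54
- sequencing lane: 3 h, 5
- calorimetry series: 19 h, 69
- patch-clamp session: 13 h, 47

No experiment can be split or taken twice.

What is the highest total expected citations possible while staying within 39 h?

Greedy by ratio would take sequencing lane + calorimetry series + patch-clamp session: 35 h used, total 121.
The 16 h tied up in sequencing lane and patch-clamp session is better spent on cryo-EM session — total rises to 128 (37 h).
Runner-up sequencing lane + calorimetry series + patch-clamp session tops out at 121.

128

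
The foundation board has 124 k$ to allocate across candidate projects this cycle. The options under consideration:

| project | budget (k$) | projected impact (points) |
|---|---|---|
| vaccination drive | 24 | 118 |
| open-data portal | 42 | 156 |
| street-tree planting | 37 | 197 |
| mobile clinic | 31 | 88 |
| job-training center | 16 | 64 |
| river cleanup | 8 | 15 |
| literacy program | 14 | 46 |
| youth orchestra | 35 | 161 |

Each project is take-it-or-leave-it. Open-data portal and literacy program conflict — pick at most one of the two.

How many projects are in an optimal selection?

5

The maximum projected impact within 124 k$ is 555.
One optimal bundle: vaccination drive + street-tree planting + job-training center + river cleanup + youth orchestra (120 k$).
Every optimal selection uses 5 projects.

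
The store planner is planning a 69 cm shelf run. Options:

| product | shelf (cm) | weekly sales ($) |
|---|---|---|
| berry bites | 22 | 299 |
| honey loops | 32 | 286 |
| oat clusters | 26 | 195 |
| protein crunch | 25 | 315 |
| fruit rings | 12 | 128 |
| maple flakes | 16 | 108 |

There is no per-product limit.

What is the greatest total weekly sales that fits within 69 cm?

913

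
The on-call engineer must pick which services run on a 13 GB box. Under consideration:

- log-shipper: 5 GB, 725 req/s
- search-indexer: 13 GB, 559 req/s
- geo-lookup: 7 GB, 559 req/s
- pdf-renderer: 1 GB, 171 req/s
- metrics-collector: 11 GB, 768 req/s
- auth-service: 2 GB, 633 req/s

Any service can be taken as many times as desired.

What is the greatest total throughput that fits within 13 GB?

3969

The ratio ordering already packs tightly: pdf-renderer + 6×auth-service, 13 GB, 3969.
That's the maximum — no swap from here does better than 3969.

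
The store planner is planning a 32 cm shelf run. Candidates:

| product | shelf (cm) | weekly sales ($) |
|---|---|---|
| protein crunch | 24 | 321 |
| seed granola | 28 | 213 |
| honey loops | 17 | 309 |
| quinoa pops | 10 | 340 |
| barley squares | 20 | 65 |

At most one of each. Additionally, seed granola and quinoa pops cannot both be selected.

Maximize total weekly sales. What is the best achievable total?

649

Best packing: honey loops + quinoa pops — 27 cm, 649 total.
The closest alternative, quinoa pops + barley squares, reaches only 405.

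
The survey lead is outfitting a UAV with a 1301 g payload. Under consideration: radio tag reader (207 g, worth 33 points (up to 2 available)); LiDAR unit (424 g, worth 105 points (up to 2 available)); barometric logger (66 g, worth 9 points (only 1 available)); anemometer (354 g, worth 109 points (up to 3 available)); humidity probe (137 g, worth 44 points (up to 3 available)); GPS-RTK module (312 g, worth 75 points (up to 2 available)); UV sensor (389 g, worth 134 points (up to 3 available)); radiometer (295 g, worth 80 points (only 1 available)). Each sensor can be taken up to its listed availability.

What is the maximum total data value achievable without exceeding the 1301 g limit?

421

A density-first pass picks barometric logger + 3×UV sensor — 411 at 1233 g.
Dropping barometric logger and UV sensor frees 455 g; slotting in anemometer + humidity probe (491 g) lifts the total to 421 at 1269 g.
That's the maximum — no swap from here does better than 421.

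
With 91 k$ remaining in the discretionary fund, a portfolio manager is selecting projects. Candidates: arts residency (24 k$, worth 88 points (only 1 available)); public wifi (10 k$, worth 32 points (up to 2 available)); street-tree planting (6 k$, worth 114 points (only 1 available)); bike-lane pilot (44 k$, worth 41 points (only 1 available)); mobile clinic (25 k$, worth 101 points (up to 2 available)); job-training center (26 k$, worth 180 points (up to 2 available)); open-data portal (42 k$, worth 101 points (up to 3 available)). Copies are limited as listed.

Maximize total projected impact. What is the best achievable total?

The ratio ordering already packs tightly: street-tree planting + mobile clinic + 2×job-training center, 83 k$, 575.
No other feasible combination exceeds 575.

575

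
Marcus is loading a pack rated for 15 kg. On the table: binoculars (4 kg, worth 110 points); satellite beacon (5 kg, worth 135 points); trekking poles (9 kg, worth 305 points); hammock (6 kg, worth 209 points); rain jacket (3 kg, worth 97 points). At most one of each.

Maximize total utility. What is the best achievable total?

514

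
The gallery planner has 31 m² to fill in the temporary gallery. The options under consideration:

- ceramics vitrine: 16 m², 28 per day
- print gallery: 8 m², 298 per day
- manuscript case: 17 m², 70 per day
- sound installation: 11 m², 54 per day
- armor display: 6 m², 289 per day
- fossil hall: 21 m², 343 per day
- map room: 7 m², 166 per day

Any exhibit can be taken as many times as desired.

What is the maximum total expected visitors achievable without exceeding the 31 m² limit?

1445

Density check — armor display 48.17, print gallery 37.25, map room 23.71 are the best per m².
Best packing: 5×armor display — 30 m², 1445 total.
Every other selection either busts 31 m² or fails to beat 1445.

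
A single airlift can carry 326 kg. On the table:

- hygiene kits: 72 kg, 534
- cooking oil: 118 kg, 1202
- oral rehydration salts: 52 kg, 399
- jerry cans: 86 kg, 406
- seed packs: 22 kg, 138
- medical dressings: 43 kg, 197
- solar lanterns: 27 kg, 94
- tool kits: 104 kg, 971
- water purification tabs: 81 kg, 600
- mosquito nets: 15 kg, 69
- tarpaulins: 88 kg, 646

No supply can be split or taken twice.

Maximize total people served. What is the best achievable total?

2911

By people served per kg: cooking oil 10.19, tool kits 9.34, oral rehydration salts 7.67, hygiene kits 7.42 lead.
Filling by ratio: cooking oil + oral rehydration salts + seed packs + tool kits + mosquito nets for 2779, with 15 kg left unused.
Dropping oral rehydration salts and mosquito nets frees 67 kg; slotting in water purification tabs (81 kg) lifts the total to 2911 at 325 kg.
Runner-up cooking oil + tool kits + mosquito nets + tarpaulins tops out at 2888.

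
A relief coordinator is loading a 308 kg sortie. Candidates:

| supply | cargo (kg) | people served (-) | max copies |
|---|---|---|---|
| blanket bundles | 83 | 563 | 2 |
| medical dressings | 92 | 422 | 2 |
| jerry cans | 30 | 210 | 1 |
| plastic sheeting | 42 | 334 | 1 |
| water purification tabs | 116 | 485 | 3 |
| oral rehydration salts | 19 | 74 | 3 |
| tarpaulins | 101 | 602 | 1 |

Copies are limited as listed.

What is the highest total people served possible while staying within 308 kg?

Ranking by ratio (people served/kg): plastic sheeting 7.95, jerry cans 7.00, blanket bundles 6.78, tarpaulins 5.96.
Filling by ratio: 2×blanket bundles + jerry cans + plastic sheeting + 3×oral rehydration salts for 1892, with 13 kg left unused.
The 99 kg tied up in plastic sheeting and 3×oral rehydration salts is better spent on tarpaulins — total rises to 1938 (297 kg).
Every other selection either busts 308 kg or exceeds an availability limit or fails to beat 1938.

1938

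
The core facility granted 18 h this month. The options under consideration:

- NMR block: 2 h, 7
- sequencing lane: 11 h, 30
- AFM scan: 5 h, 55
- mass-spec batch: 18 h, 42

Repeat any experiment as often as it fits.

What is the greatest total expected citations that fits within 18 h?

172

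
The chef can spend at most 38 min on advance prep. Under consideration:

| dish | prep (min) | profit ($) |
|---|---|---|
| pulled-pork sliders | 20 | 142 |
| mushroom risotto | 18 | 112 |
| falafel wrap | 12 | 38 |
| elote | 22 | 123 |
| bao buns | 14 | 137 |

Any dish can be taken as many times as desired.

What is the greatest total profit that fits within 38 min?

279

By profit per min: bao buns 9.79, pulled-pork sliders 7.10, mushroom risotto 6.22, elote 5.59 lead.
Greedy by ratio would take 2×bao buns: 28 min used, total 274.
Dropping bao buns frees 14 min; slotting in pulled-pork sliders (20 min) lifts the total to 279 at 34 min.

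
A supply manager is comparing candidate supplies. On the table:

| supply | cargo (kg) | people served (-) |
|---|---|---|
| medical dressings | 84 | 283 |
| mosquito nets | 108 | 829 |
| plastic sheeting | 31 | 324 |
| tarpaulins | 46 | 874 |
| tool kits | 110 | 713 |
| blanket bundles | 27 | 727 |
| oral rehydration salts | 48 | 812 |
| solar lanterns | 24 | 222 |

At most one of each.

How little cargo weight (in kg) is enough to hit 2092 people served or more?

121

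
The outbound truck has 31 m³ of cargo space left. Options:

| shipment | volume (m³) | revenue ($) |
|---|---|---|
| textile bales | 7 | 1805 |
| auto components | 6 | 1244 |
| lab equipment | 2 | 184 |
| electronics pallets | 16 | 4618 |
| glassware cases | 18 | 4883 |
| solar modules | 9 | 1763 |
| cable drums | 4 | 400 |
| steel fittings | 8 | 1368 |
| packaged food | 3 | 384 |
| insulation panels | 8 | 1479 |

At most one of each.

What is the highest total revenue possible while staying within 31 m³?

7932

Greedy by ratio would take textile bales + auto components + lab equipment + electronics pallets: 31 m³ used, total 7851.
The 18 m³ tied up in lab equipment and electronics pallets is better spent on glassware cases — total rises to 7932 (31 m³).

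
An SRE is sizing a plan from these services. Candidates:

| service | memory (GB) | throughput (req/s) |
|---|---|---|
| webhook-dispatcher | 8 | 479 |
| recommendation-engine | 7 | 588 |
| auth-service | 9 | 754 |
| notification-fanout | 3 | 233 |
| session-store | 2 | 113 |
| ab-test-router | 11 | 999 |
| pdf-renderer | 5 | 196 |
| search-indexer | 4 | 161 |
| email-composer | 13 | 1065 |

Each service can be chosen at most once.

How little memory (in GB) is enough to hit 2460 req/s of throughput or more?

Look for the lowest-memory combination reaching 2460.
recommendation-engine + auth-service + notification-fanout + ab-test-router: 2574 throughput at 30 GB.
Below 30 GB the best achievable stays under 2460.

30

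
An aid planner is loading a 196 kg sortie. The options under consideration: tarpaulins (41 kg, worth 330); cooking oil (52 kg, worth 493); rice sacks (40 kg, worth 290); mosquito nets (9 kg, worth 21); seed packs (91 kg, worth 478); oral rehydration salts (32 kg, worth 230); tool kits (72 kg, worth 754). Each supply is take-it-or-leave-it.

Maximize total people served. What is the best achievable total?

Density check — tool kits 10.47, cooking oil 9.48, tarpaulins 8.05, rice sacks 7.25 are the best per kg.
A density-first pass picks tarpaulins + cooking oil + mosquito nets + tool kits — 1598 at 174 kg.
Dropping tarpaulins and mosquito nets frees 50 kg; slotting in rice sacks + oral rehydration salts (72 kg) lifts the total to 1767 at 196 kg.

1767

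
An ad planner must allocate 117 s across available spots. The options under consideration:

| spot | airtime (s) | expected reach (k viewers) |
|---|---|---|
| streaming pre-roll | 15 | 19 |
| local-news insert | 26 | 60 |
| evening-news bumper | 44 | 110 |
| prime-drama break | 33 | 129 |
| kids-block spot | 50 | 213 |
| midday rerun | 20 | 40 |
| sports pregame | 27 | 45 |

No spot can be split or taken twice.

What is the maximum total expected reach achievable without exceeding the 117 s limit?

402

By expected reach per s: kids-block spot 4.26, prime-drama break 3.91, evening-news bumper 2.50, local-news insert 2.31 lead.
Local-news insert + prime-drama break + kids-block spot uses 109 of the 117 s and totals 402.
Every other selection either busts 117 s or fails to beat 402.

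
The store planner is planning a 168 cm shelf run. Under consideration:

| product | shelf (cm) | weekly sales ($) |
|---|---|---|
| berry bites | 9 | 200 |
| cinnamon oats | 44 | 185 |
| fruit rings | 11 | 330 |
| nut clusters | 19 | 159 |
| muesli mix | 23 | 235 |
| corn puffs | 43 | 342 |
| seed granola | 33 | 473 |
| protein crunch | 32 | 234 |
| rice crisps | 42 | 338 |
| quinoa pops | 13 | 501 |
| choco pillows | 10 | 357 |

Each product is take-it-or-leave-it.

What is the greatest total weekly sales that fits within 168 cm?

2597

Filling by ratio: berry bites + fruit rings + nut clusters + muesli mix + seed granola + rice crisps + quinoa pops + choco pillows for 2593, with 8 cm left unused.
Dropping rice crisps frees 42 cm; slotting in corn puffs (43 cm) lifts the total to 2597 at 161 cm.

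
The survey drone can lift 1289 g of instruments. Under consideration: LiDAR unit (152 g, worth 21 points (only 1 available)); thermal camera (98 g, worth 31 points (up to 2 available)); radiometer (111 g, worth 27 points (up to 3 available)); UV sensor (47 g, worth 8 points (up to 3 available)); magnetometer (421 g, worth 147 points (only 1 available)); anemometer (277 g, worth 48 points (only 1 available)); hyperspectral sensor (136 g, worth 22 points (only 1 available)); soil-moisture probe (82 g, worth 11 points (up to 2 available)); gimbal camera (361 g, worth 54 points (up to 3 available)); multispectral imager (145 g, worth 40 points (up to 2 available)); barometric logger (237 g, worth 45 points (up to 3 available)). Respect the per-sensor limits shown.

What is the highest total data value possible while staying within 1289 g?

378

Taking 2×thermal camera + 3×radiometer + UV sensor + magnetometer + 2×multispectral imager: 1287 g used, 378 in data value.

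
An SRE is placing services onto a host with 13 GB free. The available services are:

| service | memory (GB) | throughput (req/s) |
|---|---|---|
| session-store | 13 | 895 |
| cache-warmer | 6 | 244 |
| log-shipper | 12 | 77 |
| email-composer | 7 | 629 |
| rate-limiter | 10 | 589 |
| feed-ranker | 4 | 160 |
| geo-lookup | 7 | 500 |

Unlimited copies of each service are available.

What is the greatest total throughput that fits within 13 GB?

Ranking by ratio (throughput/GB): email-composer 89.86, geo-lookup 71.43, session-store 68.85, rate-limiter 58.90.
Taking the top-ratio services first gives cache-warmer + email-composer for 873 (13 GB).
Dropping cache-warmer and email-composer frees 13 GB; slotting in session-store (13 GB) lifts the total to 895 at 13 GB.
That's the maximum — no swap from here does better than 895.

895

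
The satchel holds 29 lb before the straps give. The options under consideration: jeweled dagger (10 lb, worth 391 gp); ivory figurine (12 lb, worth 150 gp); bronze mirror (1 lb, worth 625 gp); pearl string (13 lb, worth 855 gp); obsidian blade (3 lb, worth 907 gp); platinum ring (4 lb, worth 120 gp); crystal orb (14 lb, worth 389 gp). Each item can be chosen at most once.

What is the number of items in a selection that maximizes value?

Best achievable value is 2778.
jeweled dagger + bronze mirror + pearl string + obsidian blade hits 2778 at 27 lb.
Every optimal selection uses 4 items.

4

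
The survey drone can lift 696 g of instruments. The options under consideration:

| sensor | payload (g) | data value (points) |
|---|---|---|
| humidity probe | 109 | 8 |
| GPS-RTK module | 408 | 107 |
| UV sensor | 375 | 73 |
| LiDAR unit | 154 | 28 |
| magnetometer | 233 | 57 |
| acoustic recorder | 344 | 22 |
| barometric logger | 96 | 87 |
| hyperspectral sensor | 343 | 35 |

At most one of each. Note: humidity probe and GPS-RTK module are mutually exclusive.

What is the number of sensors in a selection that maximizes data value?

The maximum data value within 696 g is 222.
GPS-RTK module + LiDAR unit + barometric logger hits 222 at 658 g.
Every optimal selection uses 3 sensors.

3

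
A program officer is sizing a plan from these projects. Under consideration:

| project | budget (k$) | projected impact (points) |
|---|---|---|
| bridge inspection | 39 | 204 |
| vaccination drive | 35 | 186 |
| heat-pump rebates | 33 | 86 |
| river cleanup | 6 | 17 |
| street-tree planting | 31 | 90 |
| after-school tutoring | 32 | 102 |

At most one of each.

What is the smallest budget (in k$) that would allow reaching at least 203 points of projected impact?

Look for the lowest-budget combination reaching 203.
bridge inspection reaches 204 using 39 k$.
No combination under 39 k$ hits 203.

39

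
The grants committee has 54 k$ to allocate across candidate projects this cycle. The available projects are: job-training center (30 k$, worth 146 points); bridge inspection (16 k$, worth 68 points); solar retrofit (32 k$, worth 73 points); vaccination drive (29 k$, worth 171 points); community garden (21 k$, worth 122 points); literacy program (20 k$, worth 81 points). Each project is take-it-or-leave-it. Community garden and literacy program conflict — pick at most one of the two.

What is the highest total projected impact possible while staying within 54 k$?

293

Best packing: vaccination drive + community garden — 50 k$, 293 total.
No other feasible combination exceeds 293.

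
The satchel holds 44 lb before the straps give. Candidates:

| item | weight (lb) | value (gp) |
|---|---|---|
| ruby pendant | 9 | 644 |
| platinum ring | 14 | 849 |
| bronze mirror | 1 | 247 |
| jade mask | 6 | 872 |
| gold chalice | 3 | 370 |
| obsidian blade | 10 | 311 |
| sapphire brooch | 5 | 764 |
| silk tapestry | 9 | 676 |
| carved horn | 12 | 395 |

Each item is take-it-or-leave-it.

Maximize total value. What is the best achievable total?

The ratio heuristic lands on ruby pendant + bronze mirror + jade mask + gold chalice + obsidian blade + sapphire brooch + silk tapestry (3884) but leaves 1 lb idle.
Replace gold chalice and obsidian blade with platinum ring: the trade gains 168 net, giving 4052 at 44 lb.
No other feasible combination exceeds 4052.

4052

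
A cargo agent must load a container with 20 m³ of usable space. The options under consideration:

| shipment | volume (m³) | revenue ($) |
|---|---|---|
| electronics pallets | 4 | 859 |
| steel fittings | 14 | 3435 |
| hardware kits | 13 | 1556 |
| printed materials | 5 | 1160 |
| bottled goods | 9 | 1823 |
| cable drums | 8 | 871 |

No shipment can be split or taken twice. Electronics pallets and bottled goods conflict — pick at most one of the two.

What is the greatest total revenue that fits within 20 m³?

Taking steel fittings + printed materials: 19 m³ used, 4595 in revenue.
The closest alternative, electronics pallets + steel fittings, reaches only 4294.

4595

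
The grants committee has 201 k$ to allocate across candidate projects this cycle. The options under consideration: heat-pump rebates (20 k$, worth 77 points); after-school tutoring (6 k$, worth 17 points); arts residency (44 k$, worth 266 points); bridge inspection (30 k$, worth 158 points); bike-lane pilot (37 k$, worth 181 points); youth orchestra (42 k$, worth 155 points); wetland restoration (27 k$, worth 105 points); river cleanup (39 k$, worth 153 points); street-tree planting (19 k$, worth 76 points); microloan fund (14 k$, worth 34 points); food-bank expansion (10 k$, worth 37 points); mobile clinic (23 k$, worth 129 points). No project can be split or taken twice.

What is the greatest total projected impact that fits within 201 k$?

992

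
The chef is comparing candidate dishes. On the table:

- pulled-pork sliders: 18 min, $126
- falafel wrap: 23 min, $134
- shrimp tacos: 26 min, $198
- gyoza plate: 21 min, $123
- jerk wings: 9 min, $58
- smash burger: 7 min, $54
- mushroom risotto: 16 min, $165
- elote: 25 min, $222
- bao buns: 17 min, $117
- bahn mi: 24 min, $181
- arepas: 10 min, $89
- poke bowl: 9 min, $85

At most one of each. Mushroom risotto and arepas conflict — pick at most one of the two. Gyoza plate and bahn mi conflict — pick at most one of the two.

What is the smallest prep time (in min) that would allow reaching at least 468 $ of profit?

50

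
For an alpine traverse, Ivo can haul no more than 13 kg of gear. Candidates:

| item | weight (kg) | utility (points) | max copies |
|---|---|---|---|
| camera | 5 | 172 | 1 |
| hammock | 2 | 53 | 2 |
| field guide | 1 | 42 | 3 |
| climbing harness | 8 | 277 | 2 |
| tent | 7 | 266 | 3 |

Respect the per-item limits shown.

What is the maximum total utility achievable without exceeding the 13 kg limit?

480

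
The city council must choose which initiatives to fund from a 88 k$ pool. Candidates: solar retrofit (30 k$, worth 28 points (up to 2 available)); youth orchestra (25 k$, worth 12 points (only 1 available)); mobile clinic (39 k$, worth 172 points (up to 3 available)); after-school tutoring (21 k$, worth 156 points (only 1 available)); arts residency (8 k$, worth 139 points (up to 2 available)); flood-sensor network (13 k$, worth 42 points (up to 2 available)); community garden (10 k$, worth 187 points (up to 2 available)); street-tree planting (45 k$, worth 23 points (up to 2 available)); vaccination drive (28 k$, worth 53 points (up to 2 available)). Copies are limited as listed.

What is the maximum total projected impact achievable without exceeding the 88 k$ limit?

892

By projected impact per k$: community garden 18.70, arts residency 17.38, after-school tutoring 7.43 lead.
Best packing: after-school tutoring + 2×arts residency + 2×flood-sensor network + 2×community garden — 83 k$, 892 total.
That's the maximum — no swap from here does better than 892.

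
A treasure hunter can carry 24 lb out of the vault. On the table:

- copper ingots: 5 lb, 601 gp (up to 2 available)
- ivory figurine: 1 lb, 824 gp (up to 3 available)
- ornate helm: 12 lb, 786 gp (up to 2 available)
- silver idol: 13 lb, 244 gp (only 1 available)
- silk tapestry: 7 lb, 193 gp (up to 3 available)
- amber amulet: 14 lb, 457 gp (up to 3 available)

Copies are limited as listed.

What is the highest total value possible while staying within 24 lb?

Taking 2×copper ingots + 3×ivory figurine + silk tapestry: 20 lb used, 3867 in value.
Every other selection either busts 24 lb or exceeds an availability limit or fails to beat 3867.

3867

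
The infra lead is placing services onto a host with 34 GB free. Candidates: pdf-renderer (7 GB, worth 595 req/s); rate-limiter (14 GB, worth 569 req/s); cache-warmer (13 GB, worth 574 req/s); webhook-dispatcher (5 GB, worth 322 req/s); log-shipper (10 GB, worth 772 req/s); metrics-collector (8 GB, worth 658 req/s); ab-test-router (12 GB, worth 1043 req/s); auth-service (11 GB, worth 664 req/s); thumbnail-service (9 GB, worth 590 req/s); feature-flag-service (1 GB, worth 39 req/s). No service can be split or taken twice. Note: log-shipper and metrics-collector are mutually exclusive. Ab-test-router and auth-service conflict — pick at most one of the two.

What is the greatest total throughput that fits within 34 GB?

Filling by ratio: pdf-renderer + webhook-dispatcher + metrics-collector + ab-test-router + feature-flag-service for 2657, with 1 GB left unused.
Dropping metrics-collector and feature-flag-service frees 9 GB; slotting in log-shipper (10 GB) lifts the total to 2732 at 34 GB.
The closest alternative, pdf-renderer + webhook-dispatcher + metrics-collector + ab-test-router + feature-flag-service, reaches only 2657.

2732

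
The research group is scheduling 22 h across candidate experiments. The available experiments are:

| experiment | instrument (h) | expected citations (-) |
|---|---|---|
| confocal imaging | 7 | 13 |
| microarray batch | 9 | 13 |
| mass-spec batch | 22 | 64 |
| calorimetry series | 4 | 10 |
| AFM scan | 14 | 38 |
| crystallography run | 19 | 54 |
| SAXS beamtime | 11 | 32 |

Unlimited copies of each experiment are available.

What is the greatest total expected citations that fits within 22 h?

Mass-spec batch uses 22 of the 22 h and totals 64.
That's the maximum — no swap from here does better than 64.

64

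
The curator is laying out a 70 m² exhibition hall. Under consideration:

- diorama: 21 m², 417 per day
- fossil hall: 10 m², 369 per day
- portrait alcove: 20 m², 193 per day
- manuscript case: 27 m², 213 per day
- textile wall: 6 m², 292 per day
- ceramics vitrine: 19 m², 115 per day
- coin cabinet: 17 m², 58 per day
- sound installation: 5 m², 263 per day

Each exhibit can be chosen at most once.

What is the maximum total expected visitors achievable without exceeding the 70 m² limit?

1554

Filling by ratio: diorama + fossil hall + portrait alcove + textile wall + sound installation for 1534, with 8 m² left unused.
The 20 m² tied up in portrait alcove is better spent on manuscript case — total rises to 1554 (69 m²).
That's the maximum — no swap from here does better than 1554.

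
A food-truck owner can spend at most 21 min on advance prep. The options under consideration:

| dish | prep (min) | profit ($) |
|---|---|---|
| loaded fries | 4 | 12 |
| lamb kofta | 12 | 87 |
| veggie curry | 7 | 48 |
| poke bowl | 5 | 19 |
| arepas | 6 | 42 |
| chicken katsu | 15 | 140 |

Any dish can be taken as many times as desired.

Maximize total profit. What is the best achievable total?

182

Ranking by ratio (profit/min): chicken katsu 9.33, lamb kofta 7.25, arepas 7.00, veggie curry 6.86.
Best packing: arepas + chicken katsu — 21 min, 182 total.
Nothing else within 21 min beats 182.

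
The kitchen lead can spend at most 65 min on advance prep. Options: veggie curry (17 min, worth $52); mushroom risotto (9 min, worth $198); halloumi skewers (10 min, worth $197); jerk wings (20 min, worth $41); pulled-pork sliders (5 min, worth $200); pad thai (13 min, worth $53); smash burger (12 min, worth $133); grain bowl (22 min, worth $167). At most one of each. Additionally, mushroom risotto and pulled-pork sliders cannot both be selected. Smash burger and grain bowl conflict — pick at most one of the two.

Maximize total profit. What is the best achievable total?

Taking veggie curry + halloumi skewers + pulled-pork sliders + pad thai + smash burger: 57 min used, 635 in profit.
The spare 8 min is too small for any remaining dish, and no feasible exchange beats 635.

635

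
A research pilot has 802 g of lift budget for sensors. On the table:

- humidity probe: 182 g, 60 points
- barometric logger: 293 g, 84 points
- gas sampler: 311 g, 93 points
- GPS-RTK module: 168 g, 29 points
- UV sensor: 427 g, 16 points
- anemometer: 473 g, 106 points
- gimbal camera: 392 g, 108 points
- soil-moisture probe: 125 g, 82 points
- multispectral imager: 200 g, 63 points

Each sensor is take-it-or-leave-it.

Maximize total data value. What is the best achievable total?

289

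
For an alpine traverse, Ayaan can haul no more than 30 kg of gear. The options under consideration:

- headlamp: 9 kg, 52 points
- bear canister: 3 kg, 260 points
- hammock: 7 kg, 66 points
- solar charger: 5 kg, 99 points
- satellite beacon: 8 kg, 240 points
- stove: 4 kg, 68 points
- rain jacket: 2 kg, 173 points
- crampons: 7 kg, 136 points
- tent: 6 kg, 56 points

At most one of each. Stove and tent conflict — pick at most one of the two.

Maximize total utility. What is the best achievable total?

The ratio ordering already packs tightly: bear canister + solar charger + satellite beacon + stove + rain jacket + crampons, 29 kg, 976.

976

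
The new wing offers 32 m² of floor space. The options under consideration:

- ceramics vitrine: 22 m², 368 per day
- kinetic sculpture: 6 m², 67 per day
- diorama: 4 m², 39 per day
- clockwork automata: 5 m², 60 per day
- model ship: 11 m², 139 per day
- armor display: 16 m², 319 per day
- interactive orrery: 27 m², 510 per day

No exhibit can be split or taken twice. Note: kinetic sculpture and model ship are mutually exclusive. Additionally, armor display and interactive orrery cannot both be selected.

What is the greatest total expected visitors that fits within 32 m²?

570

Ranking by ratio (expected visitors/m²): armor display 19.94, interactive orrery 18.89, ceramics vitrine 16.73.
Greedy by ratio would take clockwork automata + model ship + armor display: 32 m² used, total 518.
Dropping model ship and armor display frees 27 m²; slotting in interactive orrery (27 m²) lifts the total to 570 at 32 m².
An exhaustive check of the 128 subsets confirms 570.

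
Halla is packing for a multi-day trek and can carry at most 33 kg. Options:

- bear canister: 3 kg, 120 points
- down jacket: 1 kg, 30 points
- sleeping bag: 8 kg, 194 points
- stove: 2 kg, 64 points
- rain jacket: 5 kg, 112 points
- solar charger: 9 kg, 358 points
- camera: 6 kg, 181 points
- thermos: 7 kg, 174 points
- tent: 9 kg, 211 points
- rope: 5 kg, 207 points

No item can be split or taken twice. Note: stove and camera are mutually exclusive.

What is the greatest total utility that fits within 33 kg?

1107

Bear canister + down jacket + solar charger + camera + tent + rope uses 33 of the 33 kg and totals 1107.
The closest alternative, bear canister + down jacket + sleeping bag + solar charger + camera + rope, reaches only 1090.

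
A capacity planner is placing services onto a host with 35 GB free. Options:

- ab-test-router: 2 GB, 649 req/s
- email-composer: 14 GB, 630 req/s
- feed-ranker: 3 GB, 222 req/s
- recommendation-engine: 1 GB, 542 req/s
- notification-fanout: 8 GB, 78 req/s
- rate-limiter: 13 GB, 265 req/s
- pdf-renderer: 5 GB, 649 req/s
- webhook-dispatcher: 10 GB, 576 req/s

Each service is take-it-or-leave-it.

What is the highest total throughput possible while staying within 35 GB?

3268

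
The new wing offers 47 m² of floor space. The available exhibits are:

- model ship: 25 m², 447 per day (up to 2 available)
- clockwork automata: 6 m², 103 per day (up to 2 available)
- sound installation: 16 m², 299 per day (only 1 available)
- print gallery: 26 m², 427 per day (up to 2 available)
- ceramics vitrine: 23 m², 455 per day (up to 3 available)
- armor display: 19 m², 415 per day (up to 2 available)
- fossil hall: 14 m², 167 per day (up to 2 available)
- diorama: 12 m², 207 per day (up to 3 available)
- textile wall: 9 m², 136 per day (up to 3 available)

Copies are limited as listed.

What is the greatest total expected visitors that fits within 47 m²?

Ranking by ratio (expected visitors/m²): armor display 21.84, ceramics vitrine 19.78, sound installation 18.69.
Filling by ratio: clockwork automata + 2×armor display for 933, with 3 m² left unused.
The 6 m² tied up in clockwork automata is better spent on textile wall — total rises to 966 (47 m²).
That's the maximum — no swap from here does better than 966.

966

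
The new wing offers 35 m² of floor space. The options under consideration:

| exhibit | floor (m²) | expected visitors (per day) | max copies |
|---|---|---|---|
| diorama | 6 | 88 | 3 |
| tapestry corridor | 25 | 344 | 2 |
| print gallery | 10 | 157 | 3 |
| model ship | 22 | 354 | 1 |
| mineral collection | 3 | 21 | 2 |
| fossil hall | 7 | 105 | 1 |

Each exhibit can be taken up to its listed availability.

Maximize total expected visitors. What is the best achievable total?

547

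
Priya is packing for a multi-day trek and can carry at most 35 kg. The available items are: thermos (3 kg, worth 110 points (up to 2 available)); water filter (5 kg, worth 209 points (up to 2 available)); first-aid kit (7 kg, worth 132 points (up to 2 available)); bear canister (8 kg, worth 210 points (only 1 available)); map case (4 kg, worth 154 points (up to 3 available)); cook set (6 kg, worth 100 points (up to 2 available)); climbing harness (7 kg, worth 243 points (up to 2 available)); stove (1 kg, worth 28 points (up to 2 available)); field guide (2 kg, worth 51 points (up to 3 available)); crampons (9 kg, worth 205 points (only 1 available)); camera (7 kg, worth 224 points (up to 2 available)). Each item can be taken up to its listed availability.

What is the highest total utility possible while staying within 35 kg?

1343

Taking 2×thermos + 2×water filter + 3×map case + climbing harness: 35 kg used, 1343 in utility.
Every other selection either busts 35 kg or exceeds an availability limit or fails to beat 1343.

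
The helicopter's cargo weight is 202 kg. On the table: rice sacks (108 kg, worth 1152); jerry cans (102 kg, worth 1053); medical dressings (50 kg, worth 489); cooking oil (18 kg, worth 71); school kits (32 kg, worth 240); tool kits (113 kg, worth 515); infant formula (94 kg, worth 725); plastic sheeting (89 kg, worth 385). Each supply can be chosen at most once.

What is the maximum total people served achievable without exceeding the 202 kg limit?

1881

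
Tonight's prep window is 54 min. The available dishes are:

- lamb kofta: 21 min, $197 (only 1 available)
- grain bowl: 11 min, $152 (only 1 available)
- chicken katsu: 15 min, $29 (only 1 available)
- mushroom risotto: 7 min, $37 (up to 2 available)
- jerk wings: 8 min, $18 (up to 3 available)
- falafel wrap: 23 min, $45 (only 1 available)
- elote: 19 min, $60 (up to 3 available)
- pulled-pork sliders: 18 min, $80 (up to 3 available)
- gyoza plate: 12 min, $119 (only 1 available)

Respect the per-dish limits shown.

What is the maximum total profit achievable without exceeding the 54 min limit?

505

Best packing: lamb kofta + grain bowl + mushroom risotto + gyoza plate — 51 min, 505 total.
Every other selection either busts 54 min or exceeds an availability limit or fails to beat 505.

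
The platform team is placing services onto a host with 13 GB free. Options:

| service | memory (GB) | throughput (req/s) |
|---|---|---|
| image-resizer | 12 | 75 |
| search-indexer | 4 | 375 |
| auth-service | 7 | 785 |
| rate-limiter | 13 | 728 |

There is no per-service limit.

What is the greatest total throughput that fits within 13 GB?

1160

Taking search-indexer + auth-service: 11 GB used, 1160 in throughput.
That's the maximum — no swap from here does better than 1160.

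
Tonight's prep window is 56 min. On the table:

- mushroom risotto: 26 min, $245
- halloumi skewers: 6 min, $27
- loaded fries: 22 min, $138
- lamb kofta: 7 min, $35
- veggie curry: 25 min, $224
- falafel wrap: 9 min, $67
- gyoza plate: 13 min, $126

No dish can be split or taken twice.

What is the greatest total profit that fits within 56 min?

473

Best packing: mushroom risotto + lamb kofta + falafel wrap + gyoza plate — 55 min, 473 total.
Next best is mushroom risotto + veggie curry at 469 (51 min) — short by 4.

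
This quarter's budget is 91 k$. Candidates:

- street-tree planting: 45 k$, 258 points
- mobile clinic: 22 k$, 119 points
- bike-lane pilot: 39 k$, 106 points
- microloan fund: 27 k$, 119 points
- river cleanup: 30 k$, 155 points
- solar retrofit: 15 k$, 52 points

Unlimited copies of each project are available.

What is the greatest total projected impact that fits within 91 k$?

Ranking by ratio (projected impact/k$): street-tree planting 5.73, mobile clinic 5.41, river cleanup 5.17, microloan fund 4.41.
Best packing: 2×street-tree planting — 90 k$, 516 total.
Every other selection either busts 91 k$ or fails to beat 516.

516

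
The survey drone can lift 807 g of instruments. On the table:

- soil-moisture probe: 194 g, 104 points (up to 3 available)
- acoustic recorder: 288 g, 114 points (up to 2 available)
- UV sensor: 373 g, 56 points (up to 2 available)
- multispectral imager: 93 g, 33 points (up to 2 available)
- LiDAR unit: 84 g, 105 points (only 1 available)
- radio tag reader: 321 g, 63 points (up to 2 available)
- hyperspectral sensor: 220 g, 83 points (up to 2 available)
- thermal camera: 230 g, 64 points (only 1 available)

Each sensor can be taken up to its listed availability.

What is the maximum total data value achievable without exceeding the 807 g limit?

450

By data value per g: LiDAR unit 1.25, soil-moisture probe 0.54, acoustic recorder 0.40 lead.
Best packing: 3×soil-moisture probe + multispectral imager + LiDAR unit — 759 g, 450 total.
No other feasible combination exceeds 450.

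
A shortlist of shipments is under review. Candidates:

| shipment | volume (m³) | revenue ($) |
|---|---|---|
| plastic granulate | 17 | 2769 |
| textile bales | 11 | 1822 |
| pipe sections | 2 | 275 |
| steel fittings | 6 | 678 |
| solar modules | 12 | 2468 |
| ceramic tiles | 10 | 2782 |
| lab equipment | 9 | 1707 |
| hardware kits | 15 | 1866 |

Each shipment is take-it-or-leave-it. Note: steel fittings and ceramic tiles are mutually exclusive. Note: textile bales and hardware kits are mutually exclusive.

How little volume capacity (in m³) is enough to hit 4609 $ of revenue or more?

21

Look for the lowest-volume combination reaching 4609.
pipe sections + ceramic tiles + lab equipment: 4764 revenue at 21 m³.
Any bundle with less than 21 m³ falls short of 4609.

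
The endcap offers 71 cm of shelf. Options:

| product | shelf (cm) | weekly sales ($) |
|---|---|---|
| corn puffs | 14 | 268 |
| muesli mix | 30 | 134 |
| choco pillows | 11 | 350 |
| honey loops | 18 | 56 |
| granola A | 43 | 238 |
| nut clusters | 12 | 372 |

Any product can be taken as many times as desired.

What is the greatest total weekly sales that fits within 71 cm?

Density check — choco pillows 31.82, nut clusters 31.00, corn puffs 19.14, granola A 5.53 are the best per cm.
The ratio heuristic lands on 6×choco pillows (2100) but leaves 5 cm idle.
Dropping 5×choco pillows frees 55 cm; slotting in 5×nut clusters (60 cm) lifts the total to 2210 at 71 cm.

2210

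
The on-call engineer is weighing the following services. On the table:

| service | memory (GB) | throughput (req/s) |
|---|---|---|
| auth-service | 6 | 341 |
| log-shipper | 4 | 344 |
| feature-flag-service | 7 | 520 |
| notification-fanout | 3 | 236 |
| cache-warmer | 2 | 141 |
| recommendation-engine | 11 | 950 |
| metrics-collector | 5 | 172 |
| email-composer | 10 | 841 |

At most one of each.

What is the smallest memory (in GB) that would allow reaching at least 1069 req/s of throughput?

Need the lightest bundle worth ≥ 1069.
Taking cache-warmer + recommendation-engine gives 1091 (≥ 1069) for 13 GB.
No combination under 13 GB hits 1069.

13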